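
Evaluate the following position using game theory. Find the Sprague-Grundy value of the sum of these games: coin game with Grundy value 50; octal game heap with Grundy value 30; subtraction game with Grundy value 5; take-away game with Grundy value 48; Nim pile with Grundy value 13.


By the Sprague-Grundy theorem, the Grundy value of a sum of games is the XOR of individual Grundy values.
coin game: Grundy value = 50. Running XOR: 0 XOR 50 = 50
octal game heap: Grundy value = 30. Running XOR: 50 XOR 30 = 44
subtraction game: Grundy value = 5. Running XOR: 44 XOR 5 = 41
take-away game: Grundy value = 48. Running XOR: 41 XOR 48 = 25
Nim pile: Grundy value = 13. Running XOR: 25 XOR 13 = 20
The combined Grundy value is 20.

20


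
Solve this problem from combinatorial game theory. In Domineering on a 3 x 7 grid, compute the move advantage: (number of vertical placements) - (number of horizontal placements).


Board is 3 x 7 (rows x cols).
Left (vertical) placements: (rows-1) * cols = 2 * 7 = 14
Right (horizontal) placements: rows * (cols-1) = 3 * 6 = 18
Advantage = Left - Right = 14 - 18 = -4

-4


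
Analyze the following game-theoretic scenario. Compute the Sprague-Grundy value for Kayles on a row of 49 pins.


Kayles: a move removes 1 or 2 adjacent pins from a contiguous row.
Removing pins from a row of k leaves two independent rows (a, b) with a + b = k - 1 (one pin) or a + b = k - 2 (two pins); an end removal gives a = 0.
By Sprague-Grundy, G(k) = mex{ G(a) XOR G(b) } over all these splits. G(0) = 0.
G(1): splits (0,0):0^0=0 -> mex({0}) = 1
G(2): splits (0,1):0^1=1 (0,0):0^0=0 -> mex({0, 1}) = 2
G(3): splits (0,2):0^2=2 (1,1):1^1=0 (0,1):0^1=1 -> mex({0, 1, 2}) = 3
G(4): splits (0,3):0^3=3 (1,2):1^2=3 (0,2):0^2=2 (1,1):1^1=0 -> mex({0, 2, 3}) = 1
G(5): splits (0,4):0^1=1 (1,3):1^3=2 (2,2):2^2=0 (0,3):0^3=3 (1,2):1^2=3 -> mex({0, 1, 2, 3}) = 4
G(6) = mex({0, 1, 2, 4}) = 3
G(7) = mex({0, 1, 3, 4, 5}) = 2
G(8) = mex({0, 2, 3, 5, 6}) = 1
G(9) = mex({0, 1, 2, 3, 6, 7}) = 4
G(10) = mex({0, 1, 3, 4, 5, 7}) = 2
G(11) = mex({0, 1, 2, 3, 4, 5}) = 6
G(12) = mex({0, 1, 2, 3, 5, 6, 7}) = 4
G(13) = mex({0, 2, 3, 4, 6, 7}) = 1
G(14) = mex({0, 1, 4, 5, 6, 7}) = 2
G(15) = mex({0, 1, 2, 3, 4, 5, 6}) = 7
G(16) = mex({0, 2, 3, 5, 6, 7}) = 1
G(17) = mex({0, 1, 2, 3, 5, 6, 7}) = 4
G(18) = mex({0, 1, 2, 4, 5, 6}) = 3
G(19) = mex({0, 1, 3, 4, 5, 7}) = 2
G(20) = mex({0, 2, 3, 4, 5, 6, 7}) = 1
G(21) = mex({0, 1, 2, 3, 5, 6, 7}) = 4
G(22) = mex({0, 1, 2, 3, 4, 5, 7}) = 6
G(23) = mex({0, 1, 2, 3, 4, 5, 6}) = 7
G(24) = mex({0, 1, 2, 3, 5, 6, 7}) = 4
G(25) = mex({0, 2, 3, 4, 6, 7}) = 1
G(26) = mex({0, 1, 3, 4, 5, 6, 7}) = 2
G(27) = mex({0, 1, 2, 3, 4, 5, 6, 7}) = 8
G(28) = mex({0, 1, 2, 3, 4, 6, 7, 8}) = 5
G(29) = mex({0, 1, 2, 3, 5, 6, 7, 8, 9}) = 4
G(30) = mex({0, 1, 2, 3, 4, 5, 6, 9, 10}) = 7
G(31) = mex({0, 1, 3, 4, 5, 7, 10, 11}) = 2
G(32) = mex({0, 2, 3, 4, 5, 6, 7, 9, 11}) = 1
G(33) = mex({0, 1, 2, 3, 4, 5, 6, 7, 9, 12}) = 8
G(34) = mex({0, 1, 2, 3, 4, 5, 7, 8, 11, 12}) = 6
G(35) = mex({0, 1, 2, 3, 4, 5, 6, 8, 9, 10, 11}) = 7
G(36) = mex({0, 1, 2, 3, 5, 6, 7, 9, 10}) = 4
G(37) = mex({0, 2, 3, 4, 6, 7, 9, 10, 11, 12}) = 1
G(38) = mex({0, 1, 3, 4, 5, 6, 7, 9, 10, 11, 12}) = 2
G(39) = mex({0, 1, 2, 4, 5, 6, 7, 9, 10, 12, 14}) = 3
G(40) = mex({0, 2, 3, 4, 6, 7, 11, 12, 14}) = 1
G(41) = mex({0, 1, 2, 3, 5, 6, 7, 9, 10, 11, 12}) = 4
G(42) = mex({0, 1, 2, 3, 4, 5, 6, 9, 10}) = 7
G(43) = mex({0, 1, 3, 4, 5, 7, 9, 10, 12, 15}) = 2
G(44) = mex({0, 2, 3, 4, 5, 6, 7, 9, 10, 12, 15}) = 1
G(45) = mex({0, 1, 2, 3, 4, 5, 6, 7, 9, 10, 12, 14}) = 8
G(46) = mex({0, 1, 3, 4, 5, 7, 8, 11, 12, 14}) = 2
G(47) = mex({0, 1, 2, 3, 4, 5, 6, 8, 9, 10, 11, 12}) = 7
G(48) = mex({0, 1, 2, 3, 5, 6, 7, 9, 10}) = 4
G(49) = mex({0, 2, 3, 4, 6, 7, 9, 10, 11, 12, 15}) = 1
Therefore G(49) = 1.

1


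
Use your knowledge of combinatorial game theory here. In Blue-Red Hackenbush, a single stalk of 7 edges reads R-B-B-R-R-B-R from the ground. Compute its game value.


Edges (from ground): R-B-B-R-R-B-R
By Berlekamp's sign-expansion rule, a Blue-Red Hackenbush stalk has the value of the surreal number whose sign sequence is the edge sequence with B -> + and R -> -.
Sign sequence: -++--+-
Trace the sign expansion in the surreal number tree, starting from 0:
Edge 1: R (sign -) -> bounds (-inf, 0), value = -1
Edge 2: B (sign +) -> bounds (-1, 0), value = -1/2
Edge 3: B (sign +) -> bounds (-1/2, 0), value = -1/4
Edge 4: R (sign -) -> bounds (-1/2, -1/4), value = -3/8
Edge 5: R (sign -) -> bounds (-1/2, -3/8), value = -7/16
Edge 6: B (sign +) -> bounds (-7/16, -3/8), value = -13/32
Edge 7: R (sign -) -> bounds (-7/16, -13/32), value = -27/64
Game value = -27/64

-27/64


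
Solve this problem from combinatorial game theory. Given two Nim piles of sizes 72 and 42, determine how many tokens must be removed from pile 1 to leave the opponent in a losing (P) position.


Piles: 72 and 42
Current XOR: 72 XOR 42 = 98 (non-zero, so this is an N-position).
To make the XOR zero, we need to find a move that balances the piles.
For pile 1 (size 72): target = 72 XOR 98 = 42
We reduce pile 1 from 72 to 42.
Tokens removed: 72 - 42 = 30
Verification: 42 XOR 42 = 0

30


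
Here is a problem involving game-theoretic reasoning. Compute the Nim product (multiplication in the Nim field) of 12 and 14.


Nim multiplication is bilinear over XOR: (u XOR v) * w = (u*w) XOR (v*w).
So we split each operand into its bit components and XOR the pairwise Nim products.
12 = 4 + 8 (as XOR of powers of 2).
14 = 2 + 4 + 8 (as XOR of powers of 2).
Using the standard Nim-product table on single bits:
  2*2 = 3,   2*4 = 8,   2*8 = 12,
  4*4 = 6,   4*8 = 11,  8*8 = 13,
and  1*x = x (identity), k*l = l*k (commutative).
Pairwise Nim products:
  4 * 2 = 8
  4 * 4 = 6
  4 * 8 = 11
  8 * 2 = 12
  8 * 4 = 11
  8 * 8 = 13
XOR them: 8 XOR 6 XOR 11 XOR 12 XOR 11 XOR 13 = 15.
Result: 12 * 14 = 15 (in Nim).

15


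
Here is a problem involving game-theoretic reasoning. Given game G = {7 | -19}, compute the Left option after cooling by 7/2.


Original game: {7 | -19} (a switch {a | b} with a > b).
Cooling by t (for t below the temperature (a - b)/2 = 13) taxes each move by t: {a | b} cooled by t is {a - t | b + t}.
Cooling amount: t = 7/2
Cooled Left option: 7 - 7/2 = 7/2
Cooled Right option: -19 + 7/2 = -31/2
Cooled game: {7/2 | -31/2}
Left option = 7/2

7/2


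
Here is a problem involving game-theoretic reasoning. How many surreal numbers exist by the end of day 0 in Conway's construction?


Day 0: {|} = 0 is born. Count = 1.
Day n: the number of surreal numbers born by day n is 2^(n+1) - 1.
By day 0: 2^1 - 1 = 1
By day 0: 1 surreal numbers.

1


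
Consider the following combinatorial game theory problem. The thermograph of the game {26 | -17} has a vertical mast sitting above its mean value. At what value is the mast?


Game = {26 | -17}, a switch {a | b} with numbers a > b.
Its thermograph has left wall a - t and right wall b + t, which meet at t = (a - b)/2, where both equal (a + b)/2. So the mast (mean value) is at (a + b)/2.
Mean = (26 + (-17))/2 = 9/2 = 9/2

9/2


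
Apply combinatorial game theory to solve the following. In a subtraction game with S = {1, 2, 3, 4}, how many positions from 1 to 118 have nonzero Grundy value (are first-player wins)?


Subtraction set S = {1, 2, 3, 4}, so G(n) = n mod 5.
G(n) = 0 when n is a multiple of 5.
Multiples of 5 in [1, 118]: 23
N-positions (nonzero Grundy) = 118 - 23 = 95

95


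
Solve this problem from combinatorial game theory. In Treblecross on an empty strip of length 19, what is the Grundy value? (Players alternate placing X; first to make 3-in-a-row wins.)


Treblecross: place X on empty cells; 3-in-a-row wins.
Playing within two cells of an existing X lets the opponent win at once, so sensible play treats the cells i-2..i+2 around each X as dead. The player left with no safe cell loses, so this is a normal-play take-away game on strips of safe cells.
Placing X at cell i (0-indexed) of a strip of k safe cells leaves independent strips of sizes max(0, i-2) and max(0, k-i-3). Hence G(k) = mex{ G(max(0,i-2)) XOR G(max(0,k-i-3)) : 0 <= i < k }, with G(0) = 0.
G(1): splits (0,0):0^0=0 -> mex({0}) = 1
G(2): splits (0,0):0^0=0 -> mex({0}) = 1
G(3): splits (0,0):0^0=0 -> mex({0}) = 1
G(4): splits (0,1):0^1=1 (0,0):0^0=0 -> mex({0, 1}) = 2
G(5): splits (0,2):0^1=1 (0,1):0^1=1 (0,0):0^0=0 -> mex({0, 1}) = 2
G(6) = mex({1}) = 0
G(7) = mex({0, 1, 2}) = 3
G(8) = mex({0, 1, 2}) = 3
G(9) = mex({0, 2}) = 1
G(10) = mex({0, 2, 3}) = 1
G(11) = mex({0, 3}) = 1
G(12) = mex({1, 3}) = 0
G(13) = mex({0, 1, 2, 3}) = 4
G(14) = mex({0, 1, 2}) = 3
G(15) = mex({0, 1, 2}) = 3
G(16) = mex({0, 1, 2, 4}) = 3
G(17) = mex({0, 1, 3, 4}) = 2
G(18) = mex({0, 1, 3, 4}) = 2
G(19) = mex({0, 1, 3, 5}) = 2
Therefore G(19) = 2.

2


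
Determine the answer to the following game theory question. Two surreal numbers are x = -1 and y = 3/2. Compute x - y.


x = -1, y = 3/2
Converting to common denominator: 2
x = -2/2, y = 3/2
x - y = -1 - 3/2 = -5/2

-5/2


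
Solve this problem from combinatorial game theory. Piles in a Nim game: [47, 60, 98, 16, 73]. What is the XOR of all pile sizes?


We need the XOR (exclusive or) of all pile sizes.
After XOR-ing pile 1 (size 47): 0 XOR 47 = 47
After XOR-ing pile 2 (size 60): 47 XOR 60 = 19
After XOR-ing pile 3 (size 98): 19 XOR 98 = 113
After XOR-ing pile 4 (size 16): 113 XOR 16 = 97
After XOR-ing pile 5 (size 73): 97 XOR 73 = 40
The Nim-value of this position is 40.

40


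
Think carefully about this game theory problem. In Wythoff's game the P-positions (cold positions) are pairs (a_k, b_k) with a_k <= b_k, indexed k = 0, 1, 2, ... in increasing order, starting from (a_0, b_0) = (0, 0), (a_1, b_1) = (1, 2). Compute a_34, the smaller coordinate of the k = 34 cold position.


By Wythoff's theorem, a_k = floor(k * phi) and b_k = floor(k * phi^2) = a_k + k, where phi = (1 + sqrt(5))/2 is the golden ratio.
phi = (1 + sqrt(5))/2 = 1.618034
k = 34
k * phi = 34 * 1.618034 = 55.013156
a_34 = floor(k * phi) = 55

55


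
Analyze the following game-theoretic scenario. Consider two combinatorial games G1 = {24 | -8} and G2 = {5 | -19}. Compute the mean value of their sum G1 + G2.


G1 = {24 | -8}, G2 = {5 | -19}
Each is a switch {a | b} with numbers a > b; its mean value is (a + b)/2, and mean value is additive over game sums: m(G1 + G2) = m(G1) + m(G2).
Mean of G1 = (24 + (-8))/2 = 16/2 = 8
Mean of G2 = (5 + (-19))/2 = -14/2 = -7
Mean of G1 + G2 = 8 + -7 = 1

1


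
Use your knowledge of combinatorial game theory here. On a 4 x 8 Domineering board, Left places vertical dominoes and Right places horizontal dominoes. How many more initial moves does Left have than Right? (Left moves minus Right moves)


Board is 4 x 8 (rows x cols).
Left (vertical) placements: (rows-1) * cols = 3 * 8 = 24
Right (horizontal) placements: rows * (cols-1) = 4 * 7 = 28
Advantage = Left - Right = 24 - 28 = -4

-4


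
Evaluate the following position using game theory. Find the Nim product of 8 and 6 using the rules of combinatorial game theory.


Nim multiplication is bilinear over XOR: (u XOR v) * w = (u*w) XOR (v*w).
So we split each operand into its bit components and XOR the pairwise Nim products.
8 = 8 (as XOR of powers of 2).
6 = 2 + 4 (as XOR of powers of 2).
Using the standard Nim-product table on single bits:
  2*2 = 3,   2*4 = 8,   2*8 = 12,
  4*4 = 6,   4*8 = 11,  8*8 = 13,
and  1*x = x (identity), k*l = l*k (commutative).
Pairwise Nim products:
  8 * 2 = 12
  8 * 4 = 11
XOR them: 12 XOR 11 = 7.
Result: 8 * 6 = 7 (in Nim).

7


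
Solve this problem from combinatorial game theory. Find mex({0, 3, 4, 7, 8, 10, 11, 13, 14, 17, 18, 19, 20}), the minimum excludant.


Set = {0, 3, 4, 7, 8, 10, 11, 13, 14, 17, 18, 19, 20}
0 is in the set.
1 is NOT in the set. This is the mex.
mex = 1

1


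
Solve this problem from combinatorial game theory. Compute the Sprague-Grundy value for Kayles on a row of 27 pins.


Kayles: a move removes 1 or 2 adjacent pins from a contiguous row.
Removing pins from a row of k leaves two independent rows (a, b) with a + b = k - 1 (one pin) or a + b = k - 2 (two pins); an end removal gives a = 0.
By Sprague-Grundy, G(k) = mex{ G(a) XOR G(b) } over all these splits. G(0) = 0.
G(1): splits (0,0):0^0=0 -> mex({0}) = 1
G(2): splits (0,1):0^1=1 (0,0):0^0=0 -> mex({0, 1}) = 2
G(3): splits (0,2):0^2=2 (1,1):1^1=0 (0,1):0^1=1 -> mex({0, 1, 2}) = 3
G(4): splits (0,3):0^3=3 (1,2):1^2=3 (0,2):0^2=2 (1,1):1^1=0 -> mex({0, 2, 3}) = 1
G(5): splits (0,4):0^1=1 (1,3):1^3=2 (2,2):2^2=0 (0,3):0^3=3 (1,2):1^2=3 -> mex({0, 1, 2, 3}) = 4
G(6) = mex({0, 1, 2, 4}) = 3
G(7) = mex({0, 1, 3, 4, 5}) = 2
G(8) = mex({0, 2, 3, 5, 6}) = 1
G(9) = mex({0, 1, 2, 3, 6, 7}) = 4
G(10) = mex({0, 1, 3, 4, 5, 7}) = 2
G(11) = mex({0, 1, 2, 3, 4, 5}) = 6
G(12) = mex({0, 1, 2, 3, 5, 6, 7}) = 4
G(13) = mex({0, 2, 3, 4, 6, 7}) = 1
G(14) = mex({0, 1, 4, 5, 6, 7}) = 2
G(15) = mex({0, 1, 2, 3, 4, 5, 6}) = 7
G(16) = mex({0, 2, 3, 5, 6, 7}) = 1
G(17) = mex({0, 1, 2, 3, 5, 6, 7}) = 4
G(18) = mex({0, 1, 2, 4, 5, 6}) = 3
G(19) = mex({0, 1, 3, 4, 5, 7}) = 2
G(20) = mex({0, 2, 3, 4, 5, 6, 7}) = 1
G(21) = mex({0, 1, 2, 3, 5, 6, 7}) = 4
G(22) = mex({0, 1, 2, 3, 4, 5, 7}) = 6
G(23) = mex({0, 1, 2, 3, 4, 5, 6}) = 7
G(24) = mex({0, 1, 2, 3, 5, 6, 7}) = 4
G(25) = mex({0, 2, 3, 4, 6, 7}) = 1
G(26) = mex({0, 1, 3, 4, 5, 6, 7}) = 2
G(27) = mex({0, 1, 2, 3, 4, 5, 6, 7}) = 8
Therefore G(27) = 8.

8


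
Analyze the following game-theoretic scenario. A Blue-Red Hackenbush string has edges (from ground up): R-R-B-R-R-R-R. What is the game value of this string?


Edges (from ground): R-R-B-R-R-R-R
By Berlekamp's sign-expansion rule, a Blue-Red Hackenbush stalk has the value of the surreal number whose sign sequence is the edge sequence with B -> + and R -> -.
Sign sequence: --+----
Trace the sign expansion in the surreal number tree, starting from 0:
Edge 1: R (sign -) -> bounds (-inf, 0), value = -1
Edge 2: R (sign -) -> bounds (-inf, -1), value = -2
Edge 3: B (sign +) -> bounds (-2, -1), value = -3/2
Edge 4: R (sign -) -> bounds (-2, -3/2), value = -7/4
Edge 5: R (sign -) -> bounds (-2, -7/4), value = -15/8
Edge 6: R (sign -) -> bounds (-2, -15/8), value = -31/16
Edge 7: R (sign -) -> bounds (-2, -31/16), value = -63/32
Game value = -63/32

-63/32


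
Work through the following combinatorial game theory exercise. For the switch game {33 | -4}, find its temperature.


The game is {33 | -4}, a switch {a | b} with numbers a > b.
Cooling {a | b} by t gives {a - t | b + t}, which stops being hot when a - t = b + t, i.e. at t = (a - b)/2. So the temperature of a switch is (a - b)/2.
Temperature = (Left option - Right option) / 2
= (33 - (-4)) / 2
= 37 / 2
= 37/2

37/2


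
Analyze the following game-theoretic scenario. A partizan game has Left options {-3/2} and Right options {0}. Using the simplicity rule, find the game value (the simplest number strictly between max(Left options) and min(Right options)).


Left options: {-3/2}, max = -3/2
Right options: {0}, min = 0
All options are numbers and max(Left) < min(Right), so by the simplicity theorem the value is the simplest (earliest-born) number strictly between -3/2 and 0.
The only integer strictly between -3/2 and 0 is -1.
No non-integer in the interval can be simpler: if x is a non-integer in the interval, then floor(x) or ceil(x) also lies in the interval (the interval contains an integer), and both are proper prefixes of x's sign expansion, i.e. born earlier. So the game value is -1.
Game value = -1

-1


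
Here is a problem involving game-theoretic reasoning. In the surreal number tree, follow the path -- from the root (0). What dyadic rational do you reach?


Sign expansion: --
Rule: track bounds (lo, hi), initially (-inf, +inf). On '+', the current value becomes lo and we move to the simplest number in (value, hi): value + 1 if hi = +inf, otherwise the midpoint (value + hi)/2. On '-', the current value becomes hi and we move to value - 1 if lo = -inf, otherwise the midpoint (lo + value)/2.
Start at 0.
Step 1: sign = -, move left. Bounds: (-inf, 0). Value = -1
Step 2: sign = -, move left. Bounds: (-inf, -1). Value = -2
The surreal number with sign expansion -- is -2.

-2


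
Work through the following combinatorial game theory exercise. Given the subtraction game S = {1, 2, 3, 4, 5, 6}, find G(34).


The subtraction set is S = {1, 2, 3, 4, 5, 6}.
G(k) = mex{ G(k - s) : s in S, s <= k }. We compute iteratively: G(0) = 0.
G(1) = mex({0}) = 1
G(2) = mex({0, 1}) = 2
G(3) = mex({0, 1, 2}) = 3
G(4) = mex({0, 1, 2, 3}) = 4
G(5) = mex({0, 1, 2, 3, 4}) = 5
G(6) = mex({0, 1, 2, 3, 4, 5}) = 6
G(7) = mex({1, 2, 3, 4, 5, 6}) = 0
G(8) = mex({0, 2, 3, 4, 5, 6}) = 1
G(9) = mex({0, 1, 3, 4, 5, 6}) = 2
G(10) = mex({0, 1, 2, 4, 5, 6}) = 3
G(11) = mex({0, 1, 2, 3, 5, 6}) = 4
G(12) = mex({0, 1, 2, 3, 4, 6}) = 5
Observe that G(7)..G(12) = 0, 1, 2, 3, 4, 5 repeats G(0)..G(5) = 0, 1, 2, 3, 4, 5.
For k >= max(S) = 6, G(k) is determined by the previous 6 values G(k-6)..G(k-1); a window of 6 consecutive values has recurred shifted by 7, so by induction G(k + 7) = G(k) for all k >= 0: the sequence is periodic from the start with period 7.
One period: G(0..6) = 0, 1, 2, 3, 4, 5, 6.
34 mod 7 = 6, so G(34) = G(6) = 6.

6


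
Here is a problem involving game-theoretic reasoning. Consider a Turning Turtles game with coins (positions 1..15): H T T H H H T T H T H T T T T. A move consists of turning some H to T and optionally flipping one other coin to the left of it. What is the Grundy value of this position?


Coins: H T T H H H T T H T H T T T T
Key fact: a single head at position k behaves exactly like a Nim heap of size k (turning it to T and optionally flipping a coin at j < k corresponds to moving the heap from k to j, or to 0), and heads combine as a disjunctive sum (two heads at the same place would cancel, matching j XOR j = 0). So the Nim-value is the XOR of the 1-indexed positions of the heads.
Face-up positions (1-indexed): [1, 4, 5, 6, 9, 11]
XOR 0 with 1: 0 XOR 1 = 1
XOR 1 with 4: 1 XOR 4 = 5
XOR 5 with 5: 5 XOR 5 = 0
XOR 0 with 6: 0 XOR 6 = 6
XOR 6 with 9: 6 XOR 9 = 15
XOR 15 with 11: 15 XOR 11 = 4
Nim-value = 4

4


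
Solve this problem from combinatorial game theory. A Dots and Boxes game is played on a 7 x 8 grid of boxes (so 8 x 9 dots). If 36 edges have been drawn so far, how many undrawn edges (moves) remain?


Grid: 7 x 8 boxes, i.e. 8 rows and 9 columns of dots.
Horizontal edges: (rows + 1) * cols = 8 * 8 = 64
Vertical edges: rows * (cols + 1) = 7 * 9 = 63
Total edges: 64 + 63 = 127
Edges drawn: 36
Remaining: 127 - 36 = 91

91


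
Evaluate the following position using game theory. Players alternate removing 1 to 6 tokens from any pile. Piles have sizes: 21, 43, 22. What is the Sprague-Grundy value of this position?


Subtraction set: {1, 2, 3, 4, 5, 6}
For this subtraction set, G(n) = n mod 7 (period = max + 1 = 7).
Pile 1 (size 21): G(21) = 21 mod 7 = 0
Pile 2 (size 43): G(43) = 43 mod 7 = 1
Pile 3 (size 22): G(22) = 22 mod 7 = 1
Total Grundy value = XOR of all: 0 XOR 1 XOR 1 = 0

0


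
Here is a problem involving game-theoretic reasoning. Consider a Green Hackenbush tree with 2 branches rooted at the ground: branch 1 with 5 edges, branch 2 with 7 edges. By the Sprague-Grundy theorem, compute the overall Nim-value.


The tree has 2 branches from the ground vertex.
In Green Hackenbush, the Nim-value of a simple path of length k is k.
Branch 1: length 5, Nim-value = 5
Branch 2: length 7, Nim-value = 7
Total Nim-value = XOR of all branch values:
0 XOR 5 = 5
5 XOR 7 = 2
Nim-value of the tree = 2

2


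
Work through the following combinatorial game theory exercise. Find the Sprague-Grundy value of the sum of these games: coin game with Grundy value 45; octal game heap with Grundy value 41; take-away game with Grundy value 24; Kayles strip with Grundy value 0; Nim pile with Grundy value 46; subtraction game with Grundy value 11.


By the Sprague-Grundy theorem, the Grundy value of a sum of games is the XOR of individual Grundy values.
coin game: Grundy value = 45. Running XOR: 0 XOR 45 = 45
octal game heap: Grundy value = 41. Running XOR: 45 XOR 41 = 4
take-away game: Grundy value = 24. Running XOR: 4 XOR 24 = 28
Kayles strip: Grundy value = 0. Running XOR: 28 XOR 0 = 28
Nim pile: Grundy value = 46. Running XOR: 28 XOR 46 = 50
subtraction game: Grundy value = 11. Running XOR: 50 XOR 11 = 57
The combined Grundy value is 57.

57


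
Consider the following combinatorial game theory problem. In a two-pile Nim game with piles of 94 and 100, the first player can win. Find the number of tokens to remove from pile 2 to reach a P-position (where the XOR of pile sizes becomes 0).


Piles: 94 and 100
Current XOR: 94 XOR 100 = 58 (non-zero, so this is an N-position).
To make the XOR zero, we need to find a move that balances the piles.
For pile 2 (size 100): target = 100 XOR 58 = 94
We reduce pile 2 from 100 to 94.
Tokens removed: 100 - 94 = 6
Verification: 94 XOR 94 = 0

6


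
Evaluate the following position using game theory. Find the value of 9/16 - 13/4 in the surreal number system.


x = 9/16, y = 13/4
Converting to common denominator: 16
x = 9/16, y = 52/16
x - y = 9/16 - 13/4 = -43/16

-43/16


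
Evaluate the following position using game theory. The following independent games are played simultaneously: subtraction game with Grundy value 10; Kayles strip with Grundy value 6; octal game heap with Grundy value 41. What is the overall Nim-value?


By the Sprague-Grundy theorem, the Grundy value of a sum of games is the XOR of individual Grundy values.
subtraction game: Grundy value = 10. Running XOR: 0 XOR 10 = 10
Kayles strip: Grundy value = 6. Running XOR: 10 XOR 6 = 12
octal game heap: Grundy value = 41. Running XOR: 12 XOR 41 = 37
The combined Grundy value is 37.

37


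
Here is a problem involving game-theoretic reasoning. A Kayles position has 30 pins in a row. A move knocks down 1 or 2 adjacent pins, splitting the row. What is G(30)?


Kayles: a move removes 1 or 2 adjacent pins from a contiguous row.
Removing pins from a row of k leaves two independent rows (a, b) with a + b = k - 1 (one pin) or a + b = k - 2 (two pins); an end removal gives a = 0.
By Sprague-Grundy, G(k) = mex{ G(a) XOR G(b) } over all these splits. G(0) = 0.
G(1): splits (0,0):0^0=0 -> mex({0}) = 1
G(2): splits (0,1):0^1=1 (0,0):0^0=0 -> mex({0, 1}) = 2
G(3): splits (0,2):0^2=2 (1,1):1^1=0 (0,1):0^1=1 -> mex({0, 1, 2}) = 3
G(4): splits (0,3):0^3=3 (1,2):1^2=3 (0,2):0^2=2 (1,1):1^1=0 -> mex({0, 2, 3}) = 1
G(5): splits (0,4):0^1=1 (1,3):1^3=2 (2,2):2^2=0 (0,3):0^3=3 (1,2):1^2=3 -> mex({0, 1, 2, 3}) = 4
G(6) = mex({0, 1, 2, 4}) = 3
G(7) = mex({0, 1, 3, 4, 5}) = 2
G(8) = mex({0, 2, 3, 5, 6}) = 1
G(9) = mex({0, 1, 2, 3, 6, 7}) = 4
G(10) = mex({0, 1, 3, 4, 5, 7}) = 2
G(11) = mex({0, 1, 2, 3, 4, 5}) = 6
G(12) = mex({0, 1, 2, 3, 5, 6, 7}) = 4
G(13) = mex({0, 2, 3, 4, 6, 7}) = 1
G(14) = mex({0, 1, 4, 5, 6, 7}) = 2
G(15) = mex({0, 1, 2, 3, 4, 5, 6}) = 7
G(16) = mex({0, 2, 3, 5, 6, 7}) = 1
G(17) = mex({0, 1, 2, 3, 5, 6, 7}) = 4
G(18) = mex({0, 1, 2, 4, 5, 6}) = 3
G(19) = mex({0, 1, 3, 4, 5, 7}) = 2
G(20) = mex({0, 2, 3, 4, 5, 6, 7}) = 1
G(21) = mex({0, 1, 2, 3, 5, 6, 7}) = 4
G(22) = mex({0, 1, 2, 3, 4, 5, 7}) = 6
G(23) = mex({0, 1, 2, 3, 4, 5, 6}) = 7
G(24) = mex({0, 1, 2, 3, 5, 6, 7}) = 4
G(25) = mex({0, 2, 3, 4, 6, 7}) = 1
G(26) = mex({0, 1, 3, 4, 5, 6, 7}) = 2
G(27) = mex({0, 1, 2, 3, 4, 5, 6, 7}) = 8
G(28) = mex({0, 1, 2, 3, 4, 6, 7, 8}) = 5
G(29) = mex({0, 1, 2, 3, 5, 6, 7, 8, 9}) = 4
G(30) = mex({0, 1, 2, 3, 4, 5, 6, 9, 10}) = 7
Therefore G(30) = 7.

7


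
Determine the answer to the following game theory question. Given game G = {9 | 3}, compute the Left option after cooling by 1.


Original game: {9 | 3} (a switch {a | b} with a > b).
Cooling by t (for t below the temperature (a - b)/2 = 3) taxes each move by t: {a | b} cooled by t is {a - t | b + t}.
Cooling amount: t = 1
Cooled Left option: 9 - 1 = 8
Cooled Right option: 3 + 1 = 4
Cooled game: {8 | 4}
Left option = 8

8


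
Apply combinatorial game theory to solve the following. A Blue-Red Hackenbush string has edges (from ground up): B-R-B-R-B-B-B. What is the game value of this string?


Edges (from ground): B-R-B-R-B-B-B
By Berlekamp's sign-expansion rule, a Blue-Red Hackenbush stalk has the value of the surreal number whose sign sequence is the edge sequence with B -> + and R -> -.
Sign sequence: +-+-+++
Trace the sign expansion in the surreal number tree, starting from 0:
Edge 1: B (sign +) -> bounds (0, +inf), value = 1
Edge 2: R (sign -) -> bounds (0, 1), value = 1/2
Edge 3: B (sign +) -> bounds (1/2, 1), value = 3/4
Edge 4: R (sign -) -> bounds (1/2, 3/4), value = 5/8
Edge 5: B (sign +) -> bounds (5/8, 3/4), value = 11/16
Edge 6: B (sign +) -> bounds (11/16, 3/4), value = 23/32
Edge 7: B (sign +) -> bounds (23/32, 3/4), value = 47/64
Game value = 47/64

47/64


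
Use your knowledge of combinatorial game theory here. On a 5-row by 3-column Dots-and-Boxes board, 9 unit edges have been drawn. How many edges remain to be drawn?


Grid: 5 x 3 boxes, i.e. 6 rows and 4 columns of dots.
Horizontal edges: (rows + 1) * cols = 6 * 3 = 18
Vertical edges: rows * (cols + 1) = 5 * 4 = 20
Total edges: 18 + 20 = 38
Edges drawn: 9
Remaining: 38 - 9 = 29

29


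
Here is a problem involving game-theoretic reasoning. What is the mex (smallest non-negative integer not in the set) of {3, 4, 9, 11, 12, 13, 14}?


Set = {3, 4, 9, 11, 12, 13, 14}
0 is NOT in the set. This is the mex.
mex = 0

0


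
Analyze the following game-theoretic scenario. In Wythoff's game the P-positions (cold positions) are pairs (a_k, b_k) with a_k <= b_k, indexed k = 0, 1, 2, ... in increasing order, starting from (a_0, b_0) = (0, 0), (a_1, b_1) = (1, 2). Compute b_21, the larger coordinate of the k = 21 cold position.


By Wythoff's theorem, a_k = floor(k * phi) and b_k = floor(k * phi^2) = a_k + k, where phi = (1 + sqrt(5))/2 is the golden ratio.
phi = (1 + sqrt(5))/2 = 1.618034
phi^2 = phi + 1 = 2.618034
k = 21
k * phi^2 = 21 * 2.618034 = 54.978714
b_21 = floor(k * phi^2) = 54 (check: a_21 + k = 33 + 21 = 54)

54


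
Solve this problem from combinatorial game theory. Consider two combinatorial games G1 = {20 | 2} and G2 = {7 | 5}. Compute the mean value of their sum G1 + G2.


G1 = {20 | 2}, G2 = {7 | 5}
Each is a switch {a | b} with numbers a > b; its mean value is (a + b)/2, and mean value is additive over game sums: m(G1 + G2) = m(G1) + m(G2).
Mean of G1 = (20 + (2))/2 = 22/2 = 11
Mean of G2 = (7 + (5))/2 = 12/2 = 6
Mean of G1 + G2 = 11 + 6 = 17

17


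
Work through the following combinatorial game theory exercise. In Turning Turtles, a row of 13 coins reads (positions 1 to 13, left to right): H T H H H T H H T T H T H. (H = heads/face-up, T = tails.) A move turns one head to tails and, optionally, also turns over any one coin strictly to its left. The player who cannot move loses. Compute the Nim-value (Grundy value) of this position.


Coins: H T H H H T H H T T H T H
Key fact: a single head at position k behaves exactly like a Nim heap of size k (turning it to T and optionally flipping a coin at j < k corresponds to moving the heap from k to j, or to 0), and heads combine as a disjunctive sum (two heads at the same place would cancel, matching j XOR j = 0). So the Nim-value is the XOR of the 1-indexed positions of the heads.
Face-up positions (1-indexed): [1, 3, 4, 5, 7, 8, 11, 13]
XOR 0 with 1: 0 XOR 1 = 1
XOR 1 with 3: 1 XOR 3 = 2
XOR 2 with 4: 2 XOR 4 = 6
XOR 6 with 5: 6 XOR 5 = 3
XOR 3 with 7: 3 XOR 7 = 4
XOR 4 with 8: 4 XOR 8 = 12
XOR 12 with 11: 12 XOR 11 = 7
XOR 7 with 13: 7 XOR 13 = 10
Nim-value = 10

10


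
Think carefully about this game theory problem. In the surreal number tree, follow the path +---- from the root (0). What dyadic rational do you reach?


Sign expansion: +----
Rule: track bounds (lo, hi), initially (-inf, +inf). On '+', the current value becomes lo and we move to the simplest number in (value, hi): value + 1 if hi = +inf, otherwise the midpoint (value + hi)/2. On '-', the current value becomes hi and we move to value - 1 if lo = -inf, otherwise the midpoint (lo + value)/2.
Start at 0.
Step 1: sign = +, move right. Bounds: (0, +inf). Value = 1
Step 2: sign = -, move left. Bounds: (0, 1). Value = 1/2
Step 3: sign = -, move left. Bounds: (0, 1/2). Value = 1/4
Step 4: sign = -, move left. Bounds: (0, 1/4). Value = 1/8
Step 5: sign = -, move left. Bounds: (0, 1/8). Value = 1/16
The surreal number with sign expansion +---- is 1/16.

1/16


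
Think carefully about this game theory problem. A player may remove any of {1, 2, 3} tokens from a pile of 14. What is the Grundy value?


The subtraction set is S = {1, 2, 3}.
G(k) = mex{ G(k - s) : s in S, s <= k }. We compute iteratively: G(0) = 0.
G(1) = mex({0}) = 1
G(2) = mex({0, 1}) = 2
G(3) = mex({0, 1, 2}) = 3
G(4) = mex({1, 2, 3}) = 0
G(5) = mex({0, 2, 3}) = 1
G(6) = mex({0, 1, 3}) = 2
Observe that G(4)..G(6) = 0, 1, 2 repeats G(0)..G(2) = 0, 1, 2.
For k >= max(S) = 3, G(k) is determined by the previous 3 values G(k-3)..G(k-1); a window of 3 consecutive values has recurred shifted by 4, so by induction G(k + 4) = G(k) for all k >= 0: the sequence is periodic from the start with period 4.
One period: G(0..3) = 0, 1, 2, 3.
14 mod 4 = 2, so G(14) = G(2) = 2.

2


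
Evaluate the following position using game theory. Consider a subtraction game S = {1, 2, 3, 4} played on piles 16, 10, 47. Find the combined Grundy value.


Subtraction set: {1, 2, 3, 4}
For this subtraction set, G(n) = n mod 5 (period = max + 1 = 5).
Pile 1 (size 16): G(16) = 16 mod 5 = 1
Pile 2 (size 10): G(10) = 10 mod 5 = 0
Pile 3 (size 47): G(47) = 47 mod 5 = 2
Total Grundy value = XOR of all: 1 XOR 0 XOR 2 = 3

3


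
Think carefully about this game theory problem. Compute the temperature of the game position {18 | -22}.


The game is {18 | -22}, a switch {a | b} with numbers a > b.
Cooling {a | b} by t gives {a - t | b + t}, which stops being hot when a - t = b + t, i.e. at t = (a - b)/2. So the temperature of a switch is (a - b)/2.
Temperature = (Left option - Right option) / 2
= (18 - (-22)) / 2
= 40 / 2
= 20

20


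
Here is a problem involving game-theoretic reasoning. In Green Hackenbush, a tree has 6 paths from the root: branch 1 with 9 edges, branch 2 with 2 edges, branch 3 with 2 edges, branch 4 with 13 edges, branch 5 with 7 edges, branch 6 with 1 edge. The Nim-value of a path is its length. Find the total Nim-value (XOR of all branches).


The tree has 6 branches from the ground vertex.
In Green Hackenbush, the Nim-value of a simple path of length k is k.
Branch 1: length 9, Nim-value = 9
Branch 2: length 2, Nim-value = 2
Branch 3: length 2, Nim-value = 2
Branch 4: length 13, Nim-value = 13
Branch 5: length 7, Nim-value = 7
Branch 6: length 1, Nim-value = 1
Total Nim-value = XOR of all branch values:
0 XOR 9 = 9
9 XOR 2 = 11
11 XOR 2 = 9
9 XOR 13 = 4
4 XOR 7 = 3
3 XOR 1 = 2
Nim-value of the tree = 2

2


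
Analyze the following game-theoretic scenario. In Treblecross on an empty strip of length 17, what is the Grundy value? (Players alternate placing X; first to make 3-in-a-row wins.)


Treblecross: place X on empty cells; 3-in-a-row wins.
Playing within two cells of an existing X lets the opponent win at once, so sensible play treats the cells i-2..i+2 around each X as dead. The player left with no safe cell loses, so this is a normal-play take-away game on strips of safe cells.
Placing X at cell i (0-indexed) of a strip of k safe cells leaves independent strips of sizes max(0, i-2) and max(0, k-i-3). Hence G(k) = mex{ G(max(0,i-2)) XOR G(max(0,k-i-3)) : 0 <= i < k }, with G(0) = 0.
G(1): splits (0,0):0^0=0 -> mex({0}) = 1
G(2): splits (0,0):0^0=0 -> mex({0}) = 1
G(3): splits (0,0):0^0=0 -> mex({0}) = 1
G(4): splits (0,1):0^1=1 (0,0):0^0=0 -> mex({0, 1}) = 2
G(5): splits (0,2):0^1=1 (0,1):0^1=1 (0,0):0^0=0 -> mex({0, 1}) = 2
G(6) = mex({1}) = 0
G(7) = mex({0, 1, 2}) = 3
G(8) = mex({0, 1, 2}) = 3
G(9) = mex({0, 2}) = 1
G(10) = mex({0, 2, 3}) = 1
G(11) = mex({0, 3}) = 1
G(12) = mex({1, 3}) = 0
G(13) = mex({0, 1, 2, 3}) = 4
G(14) = mex({0, 1, 2}) = 3
G(15) = mex({0, 1, 2}) = 3
G(16) = mex({0, 1, 2, 4}) = 3
G(17) = mex({0, 1, 3, 4}) = 2
Therefore G(17) = 2.

2


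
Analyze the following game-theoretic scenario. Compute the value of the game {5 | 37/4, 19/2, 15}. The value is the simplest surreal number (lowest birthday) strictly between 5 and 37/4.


Left options: {5}, max = 5
Right options: {37/4, 19/2, 15}, min = 37/4
All options are numbers and max(Left) < min(Right), so by the simplicity theorem the value is the simplest (earliest-born) number strictly between 5 and 37/4.
Integers 6 through 9 all lie strictly between 5 and 37/4.
Among integers, the simplest (lowest birthday = smallest |n|; 0 is born on day 0, +-n on day n) is 6.
No non-integer in the interval can be simpler: if x is a non-integer in the interval, then floor(x) or ceil(x) also lies in the interval (the interval contains an integer), and both are proper prefixes of x's sign expansion, i.e. born earlier. So the game value is 6.
Game value = 6

6


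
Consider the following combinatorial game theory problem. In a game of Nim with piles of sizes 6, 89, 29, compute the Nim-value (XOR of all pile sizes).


We need the XOR (exclusive or) of all pile sizes.
After XOR-ing pile 1 (size 6): 0 XOR 6 = 6
After XOR-ing pile 2 (size 89): 6 XOR 89 = 95
After XOR-ing pile 3 (size 29): 95 XOR 29 = 66
The Nim-value of this position is 66.

66


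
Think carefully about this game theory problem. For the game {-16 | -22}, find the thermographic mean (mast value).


Game = {-16 | -22}, a switch {a | b} with numbers a > b.
Its thermograph has left wall a - t and right wall b + t, which meet at t = (a - b)/2, where both equal (a + b)/2. So the mast (mean value) is at (a + b)/2.
Mean = (-16 + (-22))/2 = -38/2 = -19

-19


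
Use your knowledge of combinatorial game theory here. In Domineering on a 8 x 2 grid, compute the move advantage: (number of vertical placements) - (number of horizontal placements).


Board is 8 x 2 (rows x cols).
Left (vertical) placements: (rows-1) * cols = 7 * 2 = 14
Right (horizontal) placements: rows * (cols-1) = 8 * 1 = 8
Advantage = Left - Right = 14 - 8 = 6

6


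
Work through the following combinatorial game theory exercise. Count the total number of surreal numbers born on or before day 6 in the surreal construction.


Day 0: {|} = 0 is born. Count = 1.
Day n: the number of surreal numbers born by day n is 2^(n+1) - 1.
By day 0: 2^1 - 1 = 1
By day 1: 2^2 - 1 = 3
By day 2: 2^3 - 1 = 7
By day 3: 2^4 - 1 = 15
By day 4: 2^5 - 1 = 31
By day 5: 2^6 - 1 = 63
By day 6: 2^7 - 1 = 127
By day 6: 127 surreal numbers.

127


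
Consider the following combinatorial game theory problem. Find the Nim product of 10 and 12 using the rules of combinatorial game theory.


Nim multiplication is bilinear over XOR: (u XOR v) * w = (u*w) XOR (v*w).
So we split each operand into its bit components and XOR the pairwise Nim products.
10 = 2 + 8 (as XOR of powers of 2).
12 = 4 + 8 (as XOR of powers of 2).
Using the standard Nim-product table on single bits:
  2*2 = 3,   2*4 = 8,   2*8 = 12,
  4*4 = 6,   4*8 = 11,  8*8 = 13,
and  1*x = x (identity), k*l = l*k (commutative).
Pairwise Nim products:
  2 * 4 = 8
  2 * 8 = 12
  8 * 4 = 11
  8 * 8 = 13
XOR them: 8 XOR 12 XOR 11 XOR 13 = 2.
Result: 10 * 12 = 2 (in Nim).

2


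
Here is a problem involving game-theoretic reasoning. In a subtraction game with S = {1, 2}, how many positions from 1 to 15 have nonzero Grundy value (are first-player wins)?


Subtraction set S = {1, 2}, so G(n) = n mod 3.
G(n) = 0 when n is a multiple of 3.
Multiples of 3 in [1, 15]: 5
N-positions (nonzero Grundy) = 15 - 5 = 10

10


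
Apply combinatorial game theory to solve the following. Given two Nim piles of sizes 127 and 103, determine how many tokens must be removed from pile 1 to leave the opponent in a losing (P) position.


Piles: 127 and 103
Current XOR: 127 XOR 103 = 24 (non-zero, so this is an N-position).
To make the XOR zero, we need to find a move that balances the piles.
For pile 1 (size 127): target = 127 XOR 24 = 103
We reduce pile 1 from 127 to 103.
Tokens removed: 127 - 103 = 24
Verification: 103 XOR 103 = 0

24


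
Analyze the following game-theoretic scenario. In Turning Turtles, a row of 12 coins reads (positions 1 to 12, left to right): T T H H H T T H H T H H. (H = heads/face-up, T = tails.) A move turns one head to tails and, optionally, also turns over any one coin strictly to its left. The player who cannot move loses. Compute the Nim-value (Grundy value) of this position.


Coins: T T H H H T T H H T H H
Key fact: a single head at position k behaves exactly like a Nim heap of size k (turning it to T and optionally flipping a coin at j < k corresponds to moving the heap from k to j, or to 0), and heads combine as a disjunctive sum (two heads at the same place would cancel, matching j XOR j = 0). So the Nim-value is the XOR of the 1-indexed positions of the heads.
Face-up positions (1-indexed): [3, 4, 5, 8, 9, 11, 12]
XOR 0 with 3: 0 XOR 3 = 3
XOR 3 with 4: 3 XOR 4 = 7
XOR 7 with 5: 7 XOR 5 = 2
XOR 2 with 8: 2 XOR 8 = 10
XOR 10 with 9: 10 XOR 9 = 3
XOR 3 with 11: 3 XOR 11 = 8
XOR 8 with 12: 8 XOR 12 = 4
Nim-value = 4

4


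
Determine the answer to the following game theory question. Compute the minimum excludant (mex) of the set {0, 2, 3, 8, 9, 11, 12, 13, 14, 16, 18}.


Set = {0, 2, 3, 8, 9, 11, 12, 13, 14, 16, 18}
0 is in the set.
1 is NOT in the set. This is the mex.
mex = 1

1


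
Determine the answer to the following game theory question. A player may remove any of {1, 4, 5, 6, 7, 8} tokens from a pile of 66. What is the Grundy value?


The subtraction set is S = {1, 4, 5, 6, 7, 8}.
G(k) = mex{ G(k - s) : s in S, s <= k }. We compute iteratively: G(0) = 0.
G(1) = mex({0}) = 1
G(2) = mex({1}) = 0
G(3) = mex({0}) = 1
G(4) = mex({0, 1}) = 2
G(5) = mex({0, 1, 2}) = 3
G(6) = mex({0, 1, 3}) = 2
G(7) = mex({0, 1, 2}) = 3
G(8) = mex({0, 1, 2, 3}) = 4
G(9) = mex({0, 1, 2, 3, 4}) = 5
G(10) = mex({0, 1, 2, 3, 5}) = 4
G(11) = mex({1, 2, 3, 4}) = 0
G(12) = mex({0, 2, 3, 4}) = 1
G(13) = mex({1, 2, 3, 4, 5}) = 0
G(14) = mex({0, 2, 3, 4, 5}) = 1
G(15) = mex({0, 1, 3, 4, 5}) = 2
G(16) = mex({0, 1, 2, 4, 5}) = 3
G(17) = mex({0, 1, 3, 4, 5}) = 2
G(18) = mex({0, 1, 2, 4}) = 3
Observe that G(11)..G(18) = 0, 1, 0, 1, 2, 3, 2, 3 repeats G(0)..G(7) = 0, 1, 0, 1, 2, 3, 2, 3.
For k >= max(S) = 8, G(k) is determined by the previous 8 values G(k-8)..G(k-1); a window of 8 consecutive values has recurred shifted by 11, so by induction G(k + 11) = G(k) for all k >= 0: the sequence is periodic from the start with period 11.
One period: G(0..10) = 0, 1, 0, 1, 2, 3, 2, 3, 4, 5, 4.
66 mod 11 = 0, so G(66) = G(0) = 0.

0


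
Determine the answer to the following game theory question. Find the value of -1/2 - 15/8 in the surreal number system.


x = -1/2, y = 15/8
Converting to common denominator: 8
x = -4/8, y = 15/8
x - y = -1/2 - 15/8 = -19/8

-19/8


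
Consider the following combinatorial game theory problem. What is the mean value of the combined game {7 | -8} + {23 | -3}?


G1 = {7 | -8}, G2 = {23 | -3}
Each is a switch {a | b} with numbers a > b; its mean value is (a + b)/2, and mean value is additive over game sums: m(G1 + G2) = m(G1) + m(G2).
Mean of G1 = (7 + (-8))/2 = -1/2 = -1/2
Mean of G2 = (23 + (-3))/2 = 20/2 = 10
Mean of G1 + G2 = -1/2 + 10 = 19/2

19/2


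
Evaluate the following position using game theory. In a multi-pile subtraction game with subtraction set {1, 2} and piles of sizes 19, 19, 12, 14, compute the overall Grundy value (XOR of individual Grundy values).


Subtraction set: {1, 2}
For this subtraction set, G(n) = n mod 3 (period = max + 1 = 3).
Pile 1 (size 19): G(19) = 19 mod 3 = 1
Pile 2 (size 19): G(19) = 19 mod 3 = 1
Pile 3 (size 12): G(12) = 12 mod 3 = 0
Pile 4 (size 14): G(14) = 14 mod 3 = 2
Total Grundy value = XOR of all: 1 XOR 1 XOR 0 XOR 2 = 2

2


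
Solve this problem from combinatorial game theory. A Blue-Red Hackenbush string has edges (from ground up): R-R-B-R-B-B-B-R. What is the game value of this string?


Edges (from ground): R-R-B-R-B-B-B-R
By Berlekamp's sign-expansion rule, a Blue-Red Hackenbush stalk has the value of the surreal number whose sign sequence is the edge sequence with B -> + and R -> -.
Sign sequence: --+-+++-
Trace the sign expansion in the surreal number tree, starting from 0:
Edge 1: R (sign -) -> bounds (-inf, 0), value = -1
Edge 2: R (sign -) -> bounds (-inf, -1), value = -2
Edge 3: B (sign +) -> bounds (-2, -1), value = -3/2
Edge 4: R (sign -) -> bounds (-2, -3/2), value = -7/4
Edge 5: B (sign +) -> bounds (-7/4, -3/2), value = -13/8
Edge 6: B (sign +) -> bounds (-13/8, -3/2), value = -25/16
Edge 7: B (sign +) -> bounds (-25/16, -3/2), value = -49/32
Edge 8: R (sign -) -> bounds (-25/16, -49/32), value = -99/64
Game value = -99/64

-99/64
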